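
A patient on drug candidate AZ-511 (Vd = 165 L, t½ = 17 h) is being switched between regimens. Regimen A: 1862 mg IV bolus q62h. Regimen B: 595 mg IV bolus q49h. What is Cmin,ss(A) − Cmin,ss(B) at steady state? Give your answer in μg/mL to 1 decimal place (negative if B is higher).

0.4 μg/mL

Regimen A: f = (1/2)^(62/17) ≈ 0.0798; Cmin,ss = (1862/165)·f/(1−f) ≈ 0.979 μg/mL.
Regimen B: f = (1/2)^(49/17) ≈ 0.1356; Cmin,ss = (595/165)·f/(1−f) ≈ 0.566 μg/mL.
Difference ≈ 0.979 − 0.566 ≈ 0.413 μg/mL.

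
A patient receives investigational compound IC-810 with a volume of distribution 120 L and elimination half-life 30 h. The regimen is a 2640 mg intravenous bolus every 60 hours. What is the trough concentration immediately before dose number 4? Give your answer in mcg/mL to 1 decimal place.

7.2 mcg/mL

f = (1/2)^(τ/t½) = (1/2)^(60/30) ≈ 0.2500.
C₀ = D/Vd = 2640/120 ≈ 22.000 mcg/mL.
Before the 4th dose, 3 doses have been given. Superposition: Cmin = C₀·(f + f² + … + f^3).
≈ 22.000 × (0.2500 + 0.0625 + 0.0156) ≈ 22.000 × 0.3281 ≈ 7.218 mcg/mL.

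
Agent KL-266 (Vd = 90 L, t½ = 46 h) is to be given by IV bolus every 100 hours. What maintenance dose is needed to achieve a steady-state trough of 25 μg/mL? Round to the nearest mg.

7903 mg

τ/t½ = 100/46 ≈ 2.1739, so f = (1/2)^(100/46) ≈ 0.221609.
Cmin,ss = (D/Vd)·f/(1−f), so D = Cmin,ss·Vd·(1−f)/f.
D = 25 × 90 × (1−f)/f ≈ 25 × 90 × 3.51245 ≈ 7903.01 mg.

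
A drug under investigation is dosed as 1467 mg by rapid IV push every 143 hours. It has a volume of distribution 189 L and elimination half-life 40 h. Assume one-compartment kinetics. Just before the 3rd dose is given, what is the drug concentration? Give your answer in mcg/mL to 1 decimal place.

f = (1/2)^(τ/t½) = (1/2)^(143/40) ≈ 0.0839.
C₀ = D/Vd = 1467/189 ≈ 7.762 mcg/mL.
Before the 3rd dose, 2 doses have been given. Superposition: Cmin = C₀·(f + f²).
≈ 7.762 × (0.0839 + 0.0070) ≈ 7.762 × 0.0909 ≈ 0.706 mcg/mL.

0.7 mcg/mL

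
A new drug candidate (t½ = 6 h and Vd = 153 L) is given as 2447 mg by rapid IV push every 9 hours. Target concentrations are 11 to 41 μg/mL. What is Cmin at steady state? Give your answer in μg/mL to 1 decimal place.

τ/t½ = 9/6 ≈ 1.5, so fraction remaining f = (1/2)^(9/6) ≈ 0.3536.
Each bolus raises the concentration by D/Vd = 2447/153 ≈ 15.993 μg/mL.
Steady-state trough Cmin,ss = C₀·f/(1−f) ≈ 15.993 × 0.3536/0.6464 ≈ 8.749 μg/mL.
Trough 8.7 μg/mL vs MEC 11 μg/mL: subtherapeutic.

8.7 μg/mL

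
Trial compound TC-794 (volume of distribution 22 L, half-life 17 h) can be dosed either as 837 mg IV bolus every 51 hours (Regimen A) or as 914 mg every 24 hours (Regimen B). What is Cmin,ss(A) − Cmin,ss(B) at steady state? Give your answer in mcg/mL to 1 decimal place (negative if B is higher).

-19.6 mcg/mL

Regimen A: f = (1/2)^(51/17) ≈ 0.1250; Cmin,ss = (837/22)·f/(1−f) ≈ 5.435 mcg/mL.
Regimen B: f = (1/2)^(24/17) ≈ 0.3759; Cmin,ss = (914/22)·f/(1−f) ≈ 25.023 mcg/mL.
Difference ≈ 5.435 − 25.023 ≈ -19.588 mcg/mL.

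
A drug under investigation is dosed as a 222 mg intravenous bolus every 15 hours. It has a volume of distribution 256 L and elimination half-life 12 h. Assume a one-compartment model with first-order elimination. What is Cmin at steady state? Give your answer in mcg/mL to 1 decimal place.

0.6 mcg/mL

Over one 15-h interval, 15/12 ≈ 1.25 half-lives elapse, leaving f ≈ 0.4204 of each dose.
Accumulation ratio R = 1/(1 − f) ≈ 1/0.5796 ≈ 1.7253.
Each bolus raises the concentration by D/Vd = 222/256 ≈ 0.867 mcg/mL.
Steady-state peak Cmax,ss = C₀·R ≈ 0.867 × 1.7253 ≈ 1.496 mcg/mL.
One interval later, Cmin,ss = Cmax,ss·e^(−kτ) ≈ 1.496 × 0.4204 ≈ 0.629 mcg/mL.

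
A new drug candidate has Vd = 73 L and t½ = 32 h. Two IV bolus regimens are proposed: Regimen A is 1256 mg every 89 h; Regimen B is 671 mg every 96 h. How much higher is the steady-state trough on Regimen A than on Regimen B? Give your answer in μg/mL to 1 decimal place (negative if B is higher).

Regimen A: f = (1/2)^(89/32) ≈ 0.1455; Cmin,ss = (1256/73)·f/(1−f) ≈ 2.930 μg/mL.
Regimen B: f = (1/2)^(96/32) ≈ 0.1250; Cmin,ss = (671/73)·f/(1−f) ≈ 1.313 μg/mL.
Difference ≈ 2.930 − 1.313 ≈ 1.617 μg/mL.

1.6 μg/mL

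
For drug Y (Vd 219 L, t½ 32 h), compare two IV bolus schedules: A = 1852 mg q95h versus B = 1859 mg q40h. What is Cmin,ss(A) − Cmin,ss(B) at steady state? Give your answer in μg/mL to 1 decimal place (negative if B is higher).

Regimen A: f = (1/2)^(95/32) ≈ 0.1277; Cmin,ss = (1852/219)·f/(1−f) ≈ 1.238 μg/mL.
Regimen B: f = (1/2)^(40/32) ≈ 0.4204; Cmin,ss = (1859/219)·f/(1−f) ≈ 6.157 μg/mL.
Difference ≈ 1.238 − 6.157 ≈ -4.919 μg/mL.

-4.9 μg/mL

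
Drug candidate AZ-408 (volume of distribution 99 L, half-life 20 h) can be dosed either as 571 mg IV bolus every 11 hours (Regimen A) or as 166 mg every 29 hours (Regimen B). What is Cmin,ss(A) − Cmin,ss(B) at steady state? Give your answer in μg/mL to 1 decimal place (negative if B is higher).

11.5 μg/mL

Regimen A: f = (1/2)^(11/20) ≈ 0.6830; Cmin,ss = (571/99)·f/(1−f) ≈ 12.427 μg/mL.
Regimen B: f = (1/2)^(29/20) ≈ 0.3660; Cmin,ss = (166/99)·f/(1−f) ≈ 0.968 μg/mL.
Difference ≈ 12.427 − 0.968 ≈ 11.459 μg/mL.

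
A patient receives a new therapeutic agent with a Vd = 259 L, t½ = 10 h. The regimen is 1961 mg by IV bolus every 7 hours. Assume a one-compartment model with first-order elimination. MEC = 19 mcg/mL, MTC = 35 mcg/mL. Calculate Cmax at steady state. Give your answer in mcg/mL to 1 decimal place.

19.7 mcg/mL

Over one 7-h interval, 7/10 ≈ 0.7 half-lives elapse, leaving f ≈ 0.6156 of each dose.
Accumulation ratio R = 1/(1 − f) ≈ 1/0.3844 ≈ 2.6015.
Each bolus raises the concentration by D/Vd = 1961/259 ≈ 7.571 mcg/mL.
Cmax,ss = C₀/(1 − f) ≈ 7.571/0.3844 ≈ 19.696 mcg/mL.
Peak 19.7 mcg/mL vs MTC 35 mcg/mL: below toxic threshold.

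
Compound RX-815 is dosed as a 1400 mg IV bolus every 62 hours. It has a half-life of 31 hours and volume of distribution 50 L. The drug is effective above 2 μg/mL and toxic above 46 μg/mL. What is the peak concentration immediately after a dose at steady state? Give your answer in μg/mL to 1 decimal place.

37.3 μg/mL

The dosing interval is 2 half-lives, so f = 2^(−2) = 0.25.
Accumulation ratio R = 1/(1 − f) = 1/0.75 = 4/3.
Single-dose peak C₀ = D/Vd = 1400/50 = 28 μg/mL.
Steady-state peak Cmax,ss = C₀·R = 28 × 4/3 ≈ 37.333 μg/mL.
Peak 37.3 μg/mL vs MTC 46 μg/mL: below toxic threshold.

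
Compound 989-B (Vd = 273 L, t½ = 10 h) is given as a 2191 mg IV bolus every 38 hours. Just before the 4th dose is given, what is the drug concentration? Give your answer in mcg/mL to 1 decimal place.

0.6 mcg/mL

f = (1/2)^(τ/t½) = (1/2)^(38/10) ≈ 0.0718.
C₀ = D/Vd = 2191/273 ≈ 8.026 mcg/mL.
Before the 4th dose, 3 doses have been given. Superposition: Cmin = C₀·(f + f² + … + f^3).
≈ 8.026 × (0.0718 + 0.0052 + 0.0004) ≈ 8.026 × 0.0774 ≈ 0.621 mcg/mL.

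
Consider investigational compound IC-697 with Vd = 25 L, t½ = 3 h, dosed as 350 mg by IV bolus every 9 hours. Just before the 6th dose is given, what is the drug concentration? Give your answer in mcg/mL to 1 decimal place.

f = (1/2)^(τ/t½) = (1/2)^(9/3) ≈ 0.1250.
C₀ = D/Vd = 350/25 ≈ 14.000 mcg/mL.
Before the 6th dose, 5 doses have been given. Superposition: Cmin = C₀·(f + f² + … + f^5).
≈ 14.000 × (0.1250 + 0.0156 + 0.0020 + 0.0002 + 0.0000) ≈ 14.000 × 0.1428 ≈ 1.999 mcg/mL.

2.0 mcg/mL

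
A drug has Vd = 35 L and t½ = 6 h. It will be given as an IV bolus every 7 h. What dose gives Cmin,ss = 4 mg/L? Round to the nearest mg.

τ/t½ = 7/6 ≈ 1.1667, so f = (1/2)^(7/6) ≈ 0.445449.
Cmin,ss = (D/Vd)·f/(1−f), so D = Cmin,ss·Vd·(1−f)/f.
D = 4 × 35 × (1−f)/f ≈ 4 × 35 × 1.24493 ≈ 174.29 mg.

174 mg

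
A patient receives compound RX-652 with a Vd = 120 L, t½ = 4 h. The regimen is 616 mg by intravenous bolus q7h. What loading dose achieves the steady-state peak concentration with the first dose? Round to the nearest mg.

f = (1/2)^(7/4) ≈ 0.297302; accumulation ratio R = 1/(1−f) ≈ 1.42309.
Loading dose to hit Cmax,ss on first dose: D_load = D_maint·R ≈ 616 × 1.42309 ≈ 876.62 mg.

877 mg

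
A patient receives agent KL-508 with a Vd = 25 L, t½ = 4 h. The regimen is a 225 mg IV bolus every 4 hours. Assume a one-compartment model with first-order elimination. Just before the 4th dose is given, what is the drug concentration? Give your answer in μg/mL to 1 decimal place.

f = (1/2)^(τ/t½) = (1/2)^(4/4) ≈ 0.5000.
C₀ = D/Vd = 225/25 ≈ 9.000 μg/mL.
Before the 4th dose, 3 doses have been given. Superposition: Cmin = C₀·(f + f² + … + f^3).
≈ 9.000 × (0.5000 + 0.2500 + 0.1250) ≈ 9.000 × 0.8750 ≈ 7.875 μg/mL.

7.9 μg/mL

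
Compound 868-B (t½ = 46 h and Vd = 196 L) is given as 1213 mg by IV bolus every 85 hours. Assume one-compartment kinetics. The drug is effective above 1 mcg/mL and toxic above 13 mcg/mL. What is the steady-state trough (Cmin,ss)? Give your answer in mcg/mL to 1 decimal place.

τ/t½ = 85/46 ≈ 1.8478, so fraction remaining f = (1/2)^(85/46) ≈ 0.2778.
Each bolus raises the concentration by D/Vd = 1213/196 ≈ 6.189 mcg/mL.
Steady-state trough Cmin,ss = C₀·f/(1−f) ≈ 6.189 × 0.2778/0.7222 ≈ 2.381 mcg/mL.
Trough 2.4 mcg/mL vs MEC 1 mcg/mL: adequate.

2.4 mcg/mL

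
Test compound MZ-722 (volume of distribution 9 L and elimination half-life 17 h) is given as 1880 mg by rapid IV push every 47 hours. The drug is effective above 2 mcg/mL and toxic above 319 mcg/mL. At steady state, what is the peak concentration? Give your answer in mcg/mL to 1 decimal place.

244.9 mcg/mL

k = ln2/t½ = ln2/17 ≈ 0.040773 h⁻¹; fraction remaining f = e^(−kτ) = e^(−0.040773×47) ≈ 0.1471.
At steady state, accumulation factor R = 1/(1 − e^(−kτ)) ≈ 1.1725.
Each bolus raises the concentration by D/Vd = 1880/9 ≈ 208.889 mcg/mL.
Steady-state peak Cmax,ss = C₀·R ≈ 208.889 × 1.1725 ≈ 244.922 mcg/mL.
Peak 244.9 mcg/mL vs MTC 319 mcg/mL: below toxic threshold.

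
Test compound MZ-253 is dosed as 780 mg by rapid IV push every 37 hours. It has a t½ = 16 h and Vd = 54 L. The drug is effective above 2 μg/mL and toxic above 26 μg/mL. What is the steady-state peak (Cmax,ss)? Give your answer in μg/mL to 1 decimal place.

18.1 μg/mL

τ/t½ = 37/16 ≈ 2.3125, so fraction remaining f = (1/2)^(37/16) ≈ 0.2013.
Accumulation ratio R = 1/(1 − f) ≈ 1/0.7987 ≈ 1.2520.
Single-dose peak C₀ = D/Vd = 780/54 ≈ 14.444 μg/mL.
Cmax,ss = C₀/(1 − f) ≈ 14.444/0.7987 ≈ 18.084 μg/mL.
Peak 18.1 μg/mL vs MTC 26 μg/mL: below toxic threshold.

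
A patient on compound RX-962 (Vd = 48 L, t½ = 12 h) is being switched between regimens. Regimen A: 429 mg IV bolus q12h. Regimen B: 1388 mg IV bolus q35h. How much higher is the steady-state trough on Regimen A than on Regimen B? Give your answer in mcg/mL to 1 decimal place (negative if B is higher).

Regimen A: f = (1/2)^(12/12) ≈ 0.5000; Cmin,ss = (429/48)·f/(1−f) ≈ 8.938 mcg/mL.
Regimen B: f = (1/2)^(35/12) ≈ 0.1324; Cmin,ss = (1388/48)·f/(1−f) ≈ 4.413 mcg/mL.
Difference ≈ 8.938 − 4.413 ≈ 4.525 mcg/mL.

4.5 mcg/mL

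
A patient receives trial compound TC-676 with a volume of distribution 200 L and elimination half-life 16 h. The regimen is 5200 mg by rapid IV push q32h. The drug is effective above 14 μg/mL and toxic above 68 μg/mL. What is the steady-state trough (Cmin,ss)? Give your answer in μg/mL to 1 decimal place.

τ = 32 h = 2 half-lives, so f = (1/2)^2 = 0.25.
Accumulation ratio R = 1/(1 − f) = 1/0.75 = 4/3.
Single-dose peak C₀ = D/Vd = 5200/200 = 26 μg/mL.
Steady-state peak Cmax,ss = C₀·R = 26 × 4/3 ≈ 34.667 μg/mL.
Steady-state trough Cmin,ss = Cmax,ss·f ≈ 34.667 × 0.25 ≈ 8.667 μg/mL.
Trough 8.7 μg/mL vs MEC 14 μg/mL: subtherapeutic.

8.7 μg/mL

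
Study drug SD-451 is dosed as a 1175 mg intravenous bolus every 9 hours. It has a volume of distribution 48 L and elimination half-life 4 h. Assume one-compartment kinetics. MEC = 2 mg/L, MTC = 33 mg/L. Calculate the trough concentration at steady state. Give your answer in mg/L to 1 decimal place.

Over one 9-h interval, 9/4 ≈ 2.25 half-lives elapse, leaving f ≈ 0.2102 of each dose.
Each bolus raises the concentration by D/Vd = 1175/48 ≈ 24.479 mg/L.
Steady-state trough Cmin,ss = C₀·f/(1−f) ≈ 24.479 × 0.2102/0.7898 ≈ 6.515 mg/L.
Trough 6.5 mg/L vs MEC 2 mg/L: adequate.

6.5 mg/L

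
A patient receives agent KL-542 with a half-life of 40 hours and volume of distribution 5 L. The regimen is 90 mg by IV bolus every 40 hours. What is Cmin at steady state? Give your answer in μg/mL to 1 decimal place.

18.0 μg/mL

The dosing interval is 1 half-life, so f = 2^(−1) = 0.5.
Accumulation ratio R = 1/(1 − f) = 1/0.5 = 2/1.
Single-dose peak C₀ = D/Vd = 90/5 = 18 μg/mL.
Steady-state peak Cmax,ss = C₀·R = 18 × 2/1 ≈ 36.000 μg/mL.
Steady-state trough Cmin,ss = Cmax,ss·f ≈ 36.000 × 0.5 ≈ 18.000 μg/mL.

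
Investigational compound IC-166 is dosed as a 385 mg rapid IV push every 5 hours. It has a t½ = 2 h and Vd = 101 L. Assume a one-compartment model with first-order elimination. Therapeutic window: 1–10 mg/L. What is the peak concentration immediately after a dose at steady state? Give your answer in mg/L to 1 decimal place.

4.6 mg/L

Over one 5-h interval, 5/2 ≈ 2.5 half-lives elapse, leaving f ≈ 0.1768 of each dose.
At steady state, accumulation factor R = 1/(1 − e^(−kτ)) ≈ 1.2148.
Single-dose peak C₀ = D/Vd = 385/101 ≈ 3.812 mg/L.
Steady-state peak Cmax,ss = C₀·R ≈ 3.812 × 1.2148 ≈ 4.631 mg/L.
Peak 4.6 mg/L vs MTC 10 mg/L: below toxic threshold.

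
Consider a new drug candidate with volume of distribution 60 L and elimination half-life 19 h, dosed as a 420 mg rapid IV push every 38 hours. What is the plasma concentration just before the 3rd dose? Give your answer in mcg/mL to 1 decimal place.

f = (1/2)^(τ/t½) = (1/2)^(38/19) ≈ 0.2500.
C₀ = D/Vd = 420/60 ≈ 7.000 mcg/mL.
Before the 3rd dose, 2 doses have been given. Superposition: Cmin = C₀·(f + f²).
≈ 7.000 × (0.2500 + 0.0625) ≈ 7.000 × 0.3125 ≈ 2.188 mcg/mL.

2.2 mcg/mL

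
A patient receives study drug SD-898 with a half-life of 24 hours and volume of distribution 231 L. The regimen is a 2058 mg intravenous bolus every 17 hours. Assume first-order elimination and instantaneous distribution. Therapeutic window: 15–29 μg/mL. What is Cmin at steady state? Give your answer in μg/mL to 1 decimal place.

τ/t½ = 17/24 ≈ 0.70833, so fraction remaining f = (1/2)^(17/24) ≈ 0.6120.
Single-dose peak C₀ = D/Vd = 2058/231 ≈ 8.909 μg/mL.
Steady-state trough Cmin,ss = C₀·f/(1−f) ≈ 8.909 × 0.6120/0.3880 ≈ 14.052 μg/mL.
Trough 14.1 μg/mL vs MEC 15 μg/mL: subtherapeutic.

14.1 μg/mL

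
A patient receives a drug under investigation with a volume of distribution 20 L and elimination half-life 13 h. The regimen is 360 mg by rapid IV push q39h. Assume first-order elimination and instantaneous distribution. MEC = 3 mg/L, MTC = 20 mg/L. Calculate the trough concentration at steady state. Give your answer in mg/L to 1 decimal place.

2.6 mg/L

τ = 39 h = 3 half-lives, so f = (1/2)^3 = 0.125.
Accumulation ratio R = 1/(1 − f) = 1/0.875 = 8/7.
Single-dose peak C₀ = D/Vd = 360/20 = 18 mg/L.
Steady-state peak Cmax,ss = C₀·R = 18 × 8/7 ≈ 20.571 mg/L.
Steady-state trough Cmin,ss = Cmax,ss·f ≈ 20.571 × 0.125 ≈ 2.571 mg/L.
Trough 2.6 mg/L vs MEC 3 mg/L: subtherapeutic.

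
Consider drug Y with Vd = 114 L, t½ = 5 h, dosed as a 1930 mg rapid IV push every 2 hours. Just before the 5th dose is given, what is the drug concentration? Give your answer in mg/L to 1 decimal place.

f = (1/2)^(τ/t½) = (1/2)^(2/5) ≈ 0.7579.
C₀ = D/Vd = 1930/114 ≈ 16.930 mg/L.
Before the 5th dose, 4 doses have been given. Superposition: Cmin = C₀·(f + f² + … + f^4).
≈ 16.930 × (0.7579 + 0.5744 + 0.4353 + 0.3299) ≈ 16.930 × 2.0975 ≈ 35.511 mg/L.

35.5 mg/L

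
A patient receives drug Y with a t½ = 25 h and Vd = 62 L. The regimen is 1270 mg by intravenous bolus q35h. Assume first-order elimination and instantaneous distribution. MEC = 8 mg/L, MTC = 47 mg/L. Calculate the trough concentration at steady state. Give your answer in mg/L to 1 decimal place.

τ/t½ = 35/25 ≈ 1.4, so fraction remaining f = (1/2)^(35/25) ≈ 0.3789.
Accumulation ratio R = 1/(1 − f) ≈ 1/0.6211 ≈ 1.6100.
Single-dose peak C₀ = D/Vd = 1270/62 ≈ 20.484 mg/L.
Steady-state peak Cmax,ss = C₀·R ≈ 20.484 × 1.6100 ≈ 32.979 mg/L.
Steady-state trough Cmin,ss = Cmax,ss·f ≈ 32.979 × 0.3789 ≈ 12.496 mg/L.
Trough 12.5 mg/L vs MEC 8 mg/L: adequate.

12.5 mg/L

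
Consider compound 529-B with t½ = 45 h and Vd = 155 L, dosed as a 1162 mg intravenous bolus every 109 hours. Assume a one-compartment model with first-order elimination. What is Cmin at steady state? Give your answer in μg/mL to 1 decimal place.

1.7 μg/mL

τ/t½ = 109/45 ≈ 2.4222, so fraction remaining f = (1/2)^(109/45) ≈ 0.1866.
Each bolus raises the concentration by D/Vd = 1162/155 ≈ 7.497 μg/mL.
Steady-state trough Cmin,ss = C₀·f/(1−f) ≈ 7.497 × 0.1866/0.8134 ≈ 1.720 μg/mL.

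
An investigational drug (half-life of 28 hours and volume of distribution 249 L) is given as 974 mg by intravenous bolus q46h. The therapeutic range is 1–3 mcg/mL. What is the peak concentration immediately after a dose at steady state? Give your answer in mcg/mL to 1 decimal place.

5.8 mcg/mL

k = ln2/t½ = ln2/28 ≈ 0.024755 h⁻¹; fraction remaining f = e^(−kτ) = e^(−0.024755×46) ≈ 0.3202.
Accumulation ratio R = 1/(1 − f) ≈ 1/0.6798 ≈ 1.4710.
Each bolus raises the concentration by D/Vd = 974/249 ≈ 3.912 mcg/mL.
Steady-state peak Cmax,ss = C₀·R ≈ 3.912 × 1.4710 ≈ 5.755 mcg/mL.
Peak 5.8 mcg/mL vs MTC 3 mcg/mL: exceeds toxic threshold.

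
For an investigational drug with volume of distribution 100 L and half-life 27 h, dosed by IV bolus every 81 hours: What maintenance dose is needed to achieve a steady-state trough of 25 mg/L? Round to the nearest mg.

17500 mg

τ/t½ = 81/27 ≈ 3, so f = (1/2)^(81/27) ≈ 0.125000.
Cmin,ss = (D/Vd)·f/(1−f), so D = Cmin,ss·Vd·(1−f)/f.
D = 25 × 100 × (1−f)/f ≈ 25 × 100 × 7.00000 ≈ 17500.00 mg.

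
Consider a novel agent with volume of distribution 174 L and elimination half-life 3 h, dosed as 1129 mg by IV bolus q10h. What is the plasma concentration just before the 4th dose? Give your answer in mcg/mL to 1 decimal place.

0.7 mcg/mL

f = (1/2)^(τ/t½) = (1/2)^(10/3) ≈ 0.0992.
C₀ = D/Vd = 1129/174 ≈ 6.489 mcg/mL.
Before the 4th dose, 3 doses have been given. Superposition: Cmin = C₀·(f + f² + … + f^3).
≈ 6.489 × (0.0992 + 0.0098 + 0.0010) ≈ 6.489 × 0.1100 ≈ 0.714 mcg/mL.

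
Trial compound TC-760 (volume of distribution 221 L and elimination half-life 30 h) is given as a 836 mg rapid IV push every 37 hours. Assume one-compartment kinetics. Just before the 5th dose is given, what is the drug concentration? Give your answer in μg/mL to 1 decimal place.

2.7 μg/mL

f = (1/2)^(τ/t½) = (1/2)^(37/30) ≈ 0.4253.
C₀ = D/Vd = 836/221 ≈ 3.783 μg/mL.
Before the 5th dose, 4 doses have been given. Superposition: Cmin = C₀·(f + f² + … + f^4).
≈ 3.783 × (0.4253 + 0.1809 + 0.0769 + 0.0327) ≈ 3.783 × 0.7158 ≈ 2.708 μg/mL.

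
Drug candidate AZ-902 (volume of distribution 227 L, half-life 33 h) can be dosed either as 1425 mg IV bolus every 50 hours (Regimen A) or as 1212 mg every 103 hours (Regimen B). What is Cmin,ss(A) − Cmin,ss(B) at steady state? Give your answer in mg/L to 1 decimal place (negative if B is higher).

Regimen A: f = (1/2)^(50/33) ≈ 0.3499; Cmin,ss = (1425/227)·f/(1−f) ≈ 3.379 mg/L.
Regimen B: f = (1/2)^(103/33) ≈ 0.1149; Cmin,ss = (1212/227)·f/(1−f) ≈ 0.693 mg/L.
Difference ≈ 3.379 − 0.693 ≈ 2.686 mg/L.

2.7 mg/L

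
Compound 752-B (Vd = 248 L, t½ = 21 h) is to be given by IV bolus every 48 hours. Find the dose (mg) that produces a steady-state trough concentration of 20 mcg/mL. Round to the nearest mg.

τ/t½ = 48/21 ≈ 2.2857, so f = (1/2)^(48/21) ≈ 0.205084.
Cmin,ss = (D/Vd)·f/(1−f), so D = Cmin,ss·Vd·(1−f)/f.
D = 20 × 248 × (1−f)/f ≈ 20 × 248 × 3.87605 ≈ 19225.21 mg.

19225 mg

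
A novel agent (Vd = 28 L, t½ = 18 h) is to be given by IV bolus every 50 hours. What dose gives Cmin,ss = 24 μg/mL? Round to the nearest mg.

3937 mg

τ/t½ = 50/18 ≈ 2.7778, so f = (1/2)^(50/18) ≈ 0.145816.
Cmin,ss = (D/Vd)·f/(1−f), so D = Cmin,ss·Vd·(1−f)/f.
D = 24 × 28 × (1−f)/f ≈ 24 × 28 × 5.85796 ≈ 3936.55 mg.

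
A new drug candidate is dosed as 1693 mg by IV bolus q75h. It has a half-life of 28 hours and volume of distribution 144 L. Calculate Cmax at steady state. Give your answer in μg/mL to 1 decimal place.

τ/t½ = 75/28 ≈ 2.6786, so fraction remaining f = (1/2)^(75/28) ≈ 0.1562.
Accumulation ratio R = 1/(1 − f) ≈ 1/0.8438 ≈ 1.1851.
Each bolus raises the concentration by D/Vd = 1693/144 ≈ 11.757 μg/mL.
Cmax,ss = C₀/(1 − f) ≈ 11.757/0.8438 ≈ 13.933 μg/mL.

13.9 μg/mL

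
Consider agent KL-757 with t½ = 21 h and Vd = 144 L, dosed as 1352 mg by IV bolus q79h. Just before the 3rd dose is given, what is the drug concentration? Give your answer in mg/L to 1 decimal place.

f = (1/2)^(τ/t½) = (1/2)^(79/21) ≈ 0.0737.
C₀ = D/Vd = 1352/144 ≈ 9.389 mg/L.
Before the 3rd dose, 2 doses have been given. Superposition: Cmin = C₀·(f + f²).
≈ 9.389 × (0.0737 + 0.0054) ≈ 9.389 × 0.0791 ≈ 0.743 mg/L.

0.7 mg/L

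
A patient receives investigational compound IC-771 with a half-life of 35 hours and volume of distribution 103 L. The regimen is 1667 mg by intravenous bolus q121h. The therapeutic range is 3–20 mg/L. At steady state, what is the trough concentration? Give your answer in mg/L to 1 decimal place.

1.6 mg/L

k = ln2/t½ = ln2/35 ≈ 0.019804 h⁻¹; fraction remaining f = e^(−kτ) = e^(−0.019804×121) ≈ 0.0911.
Accumulation ratio R = 1/(1 − f) ≈ 1/0.9089 ≈ 1.1002.
Each bolus raises the concentration by D/Vd = 1667/103 ≈ 16.184 mg/L.
Steady-state peak Cmax,ss = C₀·R ≈ 16.184 × 1.1002 ≈ 17.806 mg/L.
Steady-state trough Cmin,ss = Cmax,ss·f ≈ 17.806 × 0.0911 ≈ 1.622 mg/L.
Trough 1.6 mg/L vs MEC 3 mg/L: subtherapeutic.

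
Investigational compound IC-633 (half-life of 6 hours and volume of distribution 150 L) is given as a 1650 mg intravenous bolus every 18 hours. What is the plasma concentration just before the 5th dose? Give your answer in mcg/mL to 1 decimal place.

f = (1/2)^(τ/t½) = (1/2)^(18/6) ≈ 0.1250.
C₀ = D/Vd = 1650/150 ≈ 11.000 mcg/mL.
Before the 5th dose, 4 doses have been given. Superposition: Cmin = C₀·(f + f² + … + f^4).
≈ 11.000 × (0.1250 + 0.0156 + 0.0020 + 0.0002) ≈ 11.000 × 0.1428 ≈ 1.571 mcg/mL.

1.6 mcg/mL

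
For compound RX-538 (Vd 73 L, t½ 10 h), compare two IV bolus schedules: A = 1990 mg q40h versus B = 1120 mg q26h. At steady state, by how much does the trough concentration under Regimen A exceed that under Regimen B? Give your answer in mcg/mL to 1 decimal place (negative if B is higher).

-1.2 mcg/mL

Regimen A: f = (1/2)^(40/10) ≈ 0.0625; Cmin,ss = (1990/73)·f/(1−f) ≈ 1.817 mcg/mL.
Regimen B: f = (1/2)^(26/10) ≈ 0.1649; Cmin,ss = (1120/73)·f/(1−f) ≈ 3.030 mcg/mL.
Difference ≈ 1.817 − 3.030 ≈ -1.213 mcg/mL.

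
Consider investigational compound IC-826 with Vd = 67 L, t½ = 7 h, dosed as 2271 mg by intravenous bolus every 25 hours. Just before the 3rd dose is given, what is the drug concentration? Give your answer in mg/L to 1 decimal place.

3.1 mg/L

f = (1/2)^(τ/t½) = (1/2)^(25/7) ≈ 0.0841.
C₀ = D/Vd = 2271/67 ≈ 33.896 mg/L.
Before the 3rd dose, 2 doses have been given. Superposition: Cmin = C₀·(f + f²).
≈ 33.896 × (0.0841 + 0.0071) ≈ 33.896 × 0.0912 ≈ 3.091 mg/L.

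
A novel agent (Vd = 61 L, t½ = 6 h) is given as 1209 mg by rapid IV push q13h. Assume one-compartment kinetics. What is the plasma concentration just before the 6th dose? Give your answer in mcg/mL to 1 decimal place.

f = (1/2)^(τ/t½) = (1/2)^(13/6) ≈ 0.2227.
C₀ = D/Vd = 1209/61 ≈ 19.820 mcg/mL.
Before the 6th dose, 5 doses have been given. Superposition: Cmin = C₀·(f + f² + … + f^5).
≈ 19.820 × (0.2227 + 0.0496 + 0.0110 + 0.0025 + 0.0005) ≈ 19.820 × 0.2863 ≈ 5.674 mcg/mL.

5.7 mcg/mL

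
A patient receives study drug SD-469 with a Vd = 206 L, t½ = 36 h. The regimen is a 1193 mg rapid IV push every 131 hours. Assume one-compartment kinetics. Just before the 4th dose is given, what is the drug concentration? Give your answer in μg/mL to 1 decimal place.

0.5 μg/mL

f = (1/2)^(τ/t½) = (1/2)^(131/36) ≈ 0.0803.
C₀ = D/Vd = 1193/206 ≈ 5.791 μg/mL.
Before the 4th dose, 3 doses have been given. Superposition: Cmin = C₀·(f + f² + … + f^3).
≈ 5.791 × (0.0803 + 0.0064 + 0.0005) ≈ 5.791 × 0.0872 ≈ 0.505 μg/mL.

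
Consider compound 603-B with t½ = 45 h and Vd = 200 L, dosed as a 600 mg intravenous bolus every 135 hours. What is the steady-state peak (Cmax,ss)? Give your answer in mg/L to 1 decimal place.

The dosing interval is 3 half-lives, so f = 2^(−3) = 0.125.
At steady state, R = 1/(1 − 0.125) = 8/7.
Single-dose peak C₀ = D/Vd = 600/200 = 3 mg/L.
Steady-state peak Cmax,ss = C₀·R = 3 × 8/7 ≈ 3.429 mg/L.

3.4 mg/L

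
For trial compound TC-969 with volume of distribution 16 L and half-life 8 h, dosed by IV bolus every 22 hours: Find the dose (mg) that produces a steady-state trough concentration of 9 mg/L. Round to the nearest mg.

825 mg

τ/t½ = 22/8 ≈ 2.75, so f = (1/2)^(22/8) ≈ 0.148651.
Cmin,ss = (D/Vd)·f/(1−f), so D = Cmin,ss·Vd·(1−f)/f.
D = 9 × 16 × (1−f)/f ≈ 9 × 16 × 5.72717 ≈ 824.71 mg.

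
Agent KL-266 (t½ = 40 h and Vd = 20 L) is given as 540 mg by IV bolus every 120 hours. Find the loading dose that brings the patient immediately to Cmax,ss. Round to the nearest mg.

f = (1/2)^(120/40) ≈ 0.125000; accumulation ratio R = 1/(1−f) ≈ 1.14286.
Loading dose to hit Cmax,ss on first dose: D_load = D_maint·R ≈ 540 × 1.14286 ≈ 617.14 mg.

617 mg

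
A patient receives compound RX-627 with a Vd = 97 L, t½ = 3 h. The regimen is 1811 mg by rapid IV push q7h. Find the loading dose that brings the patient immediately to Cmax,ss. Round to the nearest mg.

2259 mg

f = (1/2)^(7/3) ≈ 0.198425; accumulation ratio R = 1/(1−f) ≈ 1.24754.
Loading dose to hit Cmax,ss on first dose: D_load = D_maint·R ≈ 1811 × 1.24754 ≈ 2259.29 mg.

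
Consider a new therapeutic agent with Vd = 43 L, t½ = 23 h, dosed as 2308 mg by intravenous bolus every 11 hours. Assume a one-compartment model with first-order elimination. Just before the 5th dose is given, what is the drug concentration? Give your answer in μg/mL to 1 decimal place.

100.3 μg/mL

f = (1/2)^(τ/t½) = (1/2)^(11/23) ≈ 0.7178.
C₀ = D/Vd = 2308/43 ≈ 53.674 μg/mL.
Before the 5th dose, 4 doses have been given. Superposition: Cmin = C₀·(f + f² + … + f^4).
≈ 53.674 × (0.7178 + 0.5152 + 0.3698 + 0.2655) ≈ 53.674 × 1.8683 ≈ 100.279 μg/mL.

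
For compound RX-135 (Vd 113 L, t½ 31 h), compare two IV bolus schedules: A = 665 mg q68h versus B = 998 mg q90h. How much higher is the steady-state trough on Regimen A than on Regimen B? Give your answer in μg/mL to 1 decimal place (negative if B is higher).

0.3 μg/mL

Regimen A: f = (1/2)^(68/31) ≈ 0.2186; Cmin,ss = (665/113)·f/(1−f) ≈ 1.646 μg/mL.
Regimen B: f = (1/2)^(90/31) ≈ 0.1337; Cmin,ss = (998/113)·f/(1−f) ≈ 1.363 μg/mL.
Difference ≈ 1.646 − 1.363 ≈ 0.283 μg/mL.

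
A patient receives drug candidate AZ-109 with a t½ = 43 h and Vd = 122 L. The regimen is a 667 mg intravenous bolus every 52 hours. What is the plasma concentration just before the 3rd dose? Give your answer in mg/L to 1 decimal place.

3.4 mg/L

f = (1/2)^(τ/t½) = (1/2)^(52/43) ≈ 0.4325.
C₀ = D/Vd = 667/122 ≈ 5.467 mg/L.
Before the 3rd dose, 2 doses have been given. Superposition: Cmin = C₀·(f + f²).
≈ 5.467 × (0.4325 + 0.1871) ≈ 5.467 × 0.6196 ≈ 3.387 mg/L.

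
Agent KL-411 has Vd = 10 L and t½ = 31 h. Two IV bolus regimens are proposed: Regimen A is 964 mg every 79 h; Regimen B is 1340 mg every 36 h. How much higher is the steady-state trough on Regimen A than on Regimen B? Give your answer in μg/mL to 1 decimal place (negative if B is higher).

-88.5 μg/mL

Regimen A: f = (1/2)^(79/31) ≈ 0.1709; Cmin,ss = (964/10)·f/(1−f) ≈ 19.871 μg/mL.
Regimen B: f = (1/2)^(36/31) ≈ 0.4471; Cmin,ss = (1340/10)·f/(1−f) ≈ 108.358 μg/mL.
Difference ≈ 19.871 − 108.358 ≈ -88.487 μg/mL.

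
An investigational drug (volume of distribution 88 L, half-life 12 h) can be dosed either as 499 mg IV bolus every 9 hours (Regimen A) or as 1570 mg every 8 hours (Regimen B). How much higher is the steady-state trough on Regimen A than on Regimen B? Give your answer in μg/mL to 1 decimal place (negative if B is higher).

-22.1 μg/mL

Regimen A: f = (1/2)^(9/12) ≈ 0.5946; Cmin,ss = (499/88)·f/(1−f) ≈ 8.317 μg/mL.
Regimen B: f = (1/2)^(8/12) ≈ 0.6300; Cmin,ss = (1570/88)·f/(1−f) ≈ 30.378 μg/mL.
Difference ≈ 8.317 − 30.378 ≈ -22.061 μg/mL.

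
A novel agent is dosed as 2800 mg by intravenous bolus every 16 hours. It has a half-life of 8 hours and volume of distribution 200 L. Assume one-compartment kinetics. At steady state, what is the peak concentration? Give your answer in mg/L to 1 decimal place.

τ = 16 h = 2 half-lives, so f = (1/2)^2 = 0.25.
Accumulation ratio R = 1/(1 − f) = 1/0.75 = 4/3.
Single-dose peak C₀ = D/Vd = 2800/200 = 14 mg/L.
Steady-state peak Cmax,ss = C₀·R = 14 × 4/3 ≈ 18.667 mg/L.

18.7 mg/L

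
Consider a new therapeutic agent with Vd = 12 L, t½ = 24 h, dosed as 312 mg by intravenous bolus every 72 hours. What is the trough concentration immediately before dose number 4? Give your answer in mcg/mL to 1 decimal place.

f = (1/2)^(τ/t½) = (1/2)^(72/24) ≈ 0.1250.
C₀ = D/Vd = 312/12 ≈ 26.000 mcg/mL.
Before the 4th dose, 3 doses have been given. Superposition: Cmin = C₀·(f + f² + … + f^3).
≈ 26.000 × (0.1250 + 0.0156 + 0.0020) ≈ 26.000 × 0.1426 ≈ 3.708 mcg/mL.

3.7 mcg/mL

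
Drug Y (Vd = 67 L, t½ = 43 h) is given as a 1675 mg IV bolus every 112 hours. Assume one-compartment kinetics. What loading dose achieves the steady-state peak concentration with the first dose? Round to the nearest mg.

2005 mg

f = (1/2)^(112/43) ≈ 0.164408; accumulation ratio R = 1/(1−f) ≈ 1.19676.
Loading dose to hit Cmax,ss on first dose: D_load = D_maint·R ≈ 1675 × 1.19676 ≈ 2004.57 mg.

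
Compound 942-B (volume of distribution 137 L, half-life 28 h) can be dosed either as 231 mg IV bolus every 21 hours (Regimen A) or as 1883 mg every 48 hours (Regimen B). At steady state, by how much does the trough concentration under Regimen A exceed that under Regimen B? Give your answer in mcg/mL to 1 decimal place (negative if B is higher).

-3.6 mcg/mL

Regimen A: f = (1/2)^(21/28) ≈ 0.5946; Cmin,ss = (231/137)·f/(1−f) ≈ 2.473 mcg/mL.
Regimen B: f = (1/2)^(48/28) ≈ 0.3048; Cmin,ss = (1883/137)·f/(1−f) ≈ 6.026 mcg/mL.
Difference ≈ 2.473 − 6.026 ≈ -3.553 mcg/mL.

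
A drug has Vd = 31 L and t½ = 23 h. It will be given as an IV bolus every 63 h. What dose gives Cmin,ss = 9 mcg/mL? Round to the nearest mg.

1584 mg

τ/t½ = 63/23 ≈ 2.7391, so f = (1/2)^(63/23) ≈ 0.149775.
Cmin,ss = (D/Vd)·f/(1−f), so D = Cmin,ss·Vd·(1−f)/f.
D = 9 × 31 × (1−f)/f ≈ 9 × 31 × 5.67668 ≈ 1583.79 mg.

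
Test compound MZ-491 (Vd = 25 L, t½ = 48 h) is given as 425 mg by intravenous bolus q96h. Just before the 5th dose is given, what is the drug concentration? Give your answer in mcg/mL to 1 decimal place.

5.6 mcg/mL

f = (1/2)^(τ/t½) = (1/2)^(96/48) ≈ 0.2500.
C₀ = D/Vd = 425/25 ≈ 17.000 mcg/mL.
Before the 5th dose, 4 doses have been given. Superposition: Cmin = C₀·(f + f² + … + f^4).
≈ 17.000 × (0.2500 + 0.0625 + 0.0156 + 0.0039) ≈ 17.000 × 0.3320 ≈ 5.644 mcg/mL.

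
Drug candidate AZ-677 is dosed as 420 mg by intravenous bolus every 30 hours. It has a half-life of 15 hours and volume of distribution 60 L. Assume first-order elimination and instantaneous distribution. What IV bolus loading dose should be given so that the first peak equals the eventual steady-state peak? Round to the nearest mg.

f = (1/2)^(30/15) ≈ 0.250000; accumulation ratio R = 1/(1−f) ≈ 1.33333.
Loading dose to hit Cmax,ss on first dose: D_load = D_maint·R ≈ 420 × 1.33333 ≈ 560.00 mg.

560 mg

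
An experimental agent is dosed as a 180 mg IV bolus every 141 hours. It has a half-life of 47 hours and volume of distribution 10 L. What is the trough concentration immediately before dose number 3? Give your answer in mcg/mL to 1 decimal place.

f = (1/2)^(τ/t½) = (1/2)^(141/47) ≈ 0.1250.
C₀ = D/Vd = 180/10 ≈ 18.000 mcg/mL.
Before the 3rd dose, 2 doses have been given. Superposition: Cmin = C₀·(f + f²).
≈ 18.000 × (0.1250 + 0.0156) ≈ 18.000 × 0.1406 ≈ 2.531 mcg/mL.

2.5 mcg/mL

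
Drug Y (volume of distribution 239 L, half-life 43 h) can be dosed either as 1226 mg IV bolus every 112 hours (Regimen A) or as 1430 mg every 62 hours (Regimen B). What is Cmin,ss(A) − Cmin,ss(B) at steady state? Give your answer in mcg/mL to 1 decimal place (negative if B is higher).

-2.5 mcg/mL

Regimen A: f = (1/2)^(112/43) ≈ 0.1644; Cmin,ss = (1226/239)·f/(1−f) ≈ 1.009 mcg/mL.
Regimen B: f = (1/2)^(62/43) ≈ 0.3681; Cmin,ss = (1430/239)·f/(1−f) ≈ 3.485 mcg/mL.
Difference ≈ 1.009 − 3.485 ≈ -2.476 mcg/mL.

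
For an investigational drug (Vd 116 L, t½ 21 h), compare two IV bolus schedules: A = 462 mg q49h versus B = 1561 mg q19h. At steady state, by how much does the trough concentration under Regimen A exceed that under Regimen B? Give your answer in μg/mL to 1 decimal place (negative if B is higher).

-14.4 μg/mL

Regimen A: f = (1/2)^(49/21) ≈ 0.1984; Cmin,ss = (462/116)·f/(1−f) ≈ 0.986 μg/mL.
Regimen B: f = (1/2)^(19/21) ≈ 0.5341; Cmin,ss = (1561/116)·f/(1−f) ≈ 15.427 μg/mL.
Difference ≈ 0.986 − 15.427 ≈ -14.441 μg/mL.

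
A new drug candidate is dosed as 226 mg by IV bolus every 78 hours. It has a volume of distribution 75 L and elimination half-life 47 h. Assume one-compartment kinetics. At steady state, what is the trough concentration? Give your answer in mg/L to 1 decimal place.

k = ln2/t½ = ln2/47 ≈ 0.014748 h⁻¹; fraction remaining f = e^(−kτ) = e^(−0.014748×78) ≈ 0.3165.
Single-dose peak C₀ = D/Vd = 226/75 ≈ 3.013 mg/L.
Steady-state trough Cmin,ss = C₀·f/(1−f) ≈ 3.013 × 0.3165/0.6835 ≈ 1.395 mg/L.

1.4 mg/L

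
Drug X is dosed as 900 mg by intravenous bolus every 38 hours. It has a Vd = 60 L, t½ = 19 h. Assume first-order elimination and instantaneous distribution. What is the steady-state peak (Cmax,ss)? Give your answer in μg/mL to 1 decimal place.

τ = 38 h = 2 half-lives, so f = (1/2)^2 = 0.25.
At steady state, R = 1/(1 − 0.25) = 4/3.
Single-dose peak C₀ = D/Vd = 900/60 = 15 μg/mL.
Steady-state peak Cmax,ss = C₀·R = 15 × 4/3 ≈ 20.000 μg/mL.

20.0 μg/mL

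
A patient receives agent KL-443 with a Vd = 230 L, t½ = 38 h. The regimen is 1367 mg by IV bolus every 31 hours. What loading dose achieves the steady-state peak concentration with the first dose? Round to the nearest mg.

3165 mg

f = (1/2)^(31/38) ≈ 0.568098; accumulation ratio R = 1/(1−f) ≈ 2.31534.
Loading dose to hit Cmax,ss on first dose: D_load = D_maint·R ≈ 1367 × 2.31534 ≈ 3165.07 mg.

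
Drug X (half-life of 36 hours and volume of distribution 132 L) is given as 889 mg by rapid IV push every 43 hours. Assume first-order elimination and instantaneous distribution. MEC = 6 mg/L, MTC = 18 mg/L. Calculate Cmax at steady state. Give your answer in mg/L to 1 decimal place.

12.0 mg/L

k = ln2/t½ = ln2/36 ≈ 0.019254 h⁻¹; fraction remaining f = e^(−kτ) = e^(−0.019254×43) ≈ 0.4370.
At steady state, accumulation factor R = 1/(1 − e^(−kτ)) ≈ 1.7762.
Each bolus raises the concentration by D/Vd = 889/132 ≈ 6.735 mg/L.
Steady-state peak Cmax,ss = C₀·R ≈ 6.735 × 1.7762 ≈ 11.963 mg/L.
Peak 12.0 mg/L vs MTC 18 mg/L: below toxic threshold.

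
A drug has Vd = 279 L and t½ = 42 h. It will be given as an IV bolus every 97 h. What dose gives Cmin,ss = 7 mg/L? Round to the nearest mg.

τ/t½ = 97/42 ≈ 2.3095, so f = (1/2)^(97/42) ≈ 0.201727.
Cmin,ss = (D/Vd)·f/(1−f), so D = Cmin,ss·Vd·(1−f)/f.
D = 7 × 279 × (1−f)/f ≈ 7 × 279 × 3.95719 ≈ 7728.39 mg.

7728 mg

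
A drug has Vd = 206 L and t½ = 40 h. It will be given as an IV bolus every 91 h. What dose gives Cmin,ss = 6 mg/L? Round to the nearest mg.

4746 mg

τ/t½ = 91/40 ≈ 2.275, so f = (1/2)^(91/40) ≈ 0.206613.
Cmin,ss = (D/Vd)·f/(1−f), so D = Cmin,ss·Vd·(1−f)/f.
D = 6 × 206 × (1−f)/f ≈ 6 × 206 × 3.83997 ≈ 4746.20 mg.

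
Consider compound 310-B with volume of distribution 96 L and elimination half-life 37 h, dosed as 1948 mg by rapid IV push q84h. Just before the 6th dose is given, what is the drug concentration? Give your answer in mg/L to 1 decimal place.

f = (1/2)^(τ/t½) = (1/2)^(84/37) ≈ 0.2073.
C₀ = D/Vd = 1948/96 ≈ 20.292 mg/L.
Before the 6th dose, 5 doses have been given. Superposition: Cmin = C₀·(f + f² + … + f^5).
≈ 20.292 × (0.2073 + 0.0430 + 0.0089 + 0.0018 + 0.0004) ≈ 20.292 × 0.2614 ≈ 5.304 mg/L.

5.3 mg/L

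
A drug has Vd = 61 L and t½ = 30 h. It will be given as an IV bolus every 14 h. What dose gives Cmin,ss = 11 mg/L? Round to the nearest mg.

256 mg

τ/t½ = 14/30 ≈ 0.46667, so f = (1/2)^(14/30) ≈ 0.723635.
Cmin,ss = (D/Vd)·f/(1−f), so D = Cmin,ss·Vd·(1−f)/f.
D = 11 × 61 × (1−f)/f ≈ 11 × 61 × 0.38191 ≈ 256.26 mg.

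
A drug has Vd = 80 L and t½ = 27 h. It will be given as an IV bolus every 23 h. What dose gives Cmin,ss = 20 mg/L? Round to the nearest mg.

τ/t½ = 23/27 ≈ 0.85185, so f = (1/2)^(23/27) ≈ 0.554073.
Cmin,ss = (D/Vd)·f/(1−f), so D = Cmin,ss·Vd·(1−f)/f.
D = 20 × 80 × (1−f)/f ≈ 20 × 80 × 0.80482 ≈ 1287.71 mg.

1288 mg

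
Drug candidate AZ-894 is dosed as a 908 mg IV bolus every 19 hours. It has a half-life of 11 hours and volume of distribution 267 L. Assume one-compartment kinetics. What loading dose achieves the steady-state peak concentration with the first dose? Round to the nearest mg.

f = (1/2)^(19/11) ≈ 0.302022; accumulation ratio R = 1/(1−f) ≈ 1.43271.
Loading dose to hit Cmax,ss on first dose: D_load = D_maint·R ≈ 908 × 1.43271 ≈ 1300.90 mg.

1301 mg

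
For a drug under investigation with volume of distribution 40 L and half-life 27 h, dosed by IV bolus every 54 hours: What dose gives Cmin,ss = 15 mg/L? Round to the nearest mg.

1800 mg

τ/t½ = 54/27 ≈ 2, so f = (1/2)^(54/27) ≈ 0.250000.
Cmin,ss = (D/Vd)·f/(1−f), so D = Cmin,ss·Vd·(1−f)/f.
D = 15 × 40 × (1−f)/f ≈ 15 × 40 × 3.00000 ≈ 1800.00 mg.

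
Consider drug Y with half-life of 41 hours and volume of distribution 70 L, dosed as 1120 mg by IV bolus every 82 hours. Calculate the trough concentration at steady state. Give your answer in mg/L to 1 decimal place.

5.3 mg/L

The dosing interval is 2 half-lives, so f = 2^(−2) = 0.25.
Accumulation ratio R = 1/(1 − f) = 1/0.75 = 4/3.
Single-dose peak C₀ = D/Vd = 1120/70 = 16 mg/L.
Steady-state peak Cmax,ss = C₀·R = 16 × 4/3 ≈ 21.333 mg/L.
Steady-state trough Cmin,ss = Cmax,ss·f ≈ 21.333 × 0.25 ≈ 5.333 mg/L.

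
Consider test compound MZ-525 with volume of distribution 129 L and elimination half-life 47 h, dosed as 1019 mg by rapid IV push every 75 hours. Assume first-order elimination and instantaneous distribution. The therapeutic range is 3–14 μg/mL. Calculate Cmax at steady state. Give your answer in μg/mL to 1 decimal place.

11.8 μg/mL

τ/t½ = 75/47 ≈ 1.5957, so fraction remaining f = (1/2)^(75/47) ≈ 0.3309.
Accumulation ratio R = 1/(1 − f) ≈ 1/0.6691 ≈ 1.4945.
Single-dose peak C₀ = D/Vd = 1019/129 ≈ 7.899 μg/mL.
Cmax,ss = C₀/(1 − f) ≈ 7.899/0.6691 ≈ 11.805 μg/mL.
Peak 11.8 μg/mL vs MTC 14 μg/mL: below toxic threshold.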